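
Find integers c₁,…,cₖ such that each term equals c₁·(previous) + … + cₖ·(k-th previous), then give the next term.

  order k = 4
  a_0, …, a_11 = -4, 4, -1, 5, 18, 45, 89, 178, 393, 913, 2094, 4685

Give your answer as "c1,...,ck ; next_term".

3,-3,2,2 ; 10385

  a_4 = 3·5 + -3·-1 + 2·4 + 2·-4 = 18
  a_5 = 3·18 + -3·5 + 2·-1 + 2·4 = 45
  a_6 = 3·45 + -3·18 + 2·5 + 2·-1 = 89
  a_7 = 3·89 + -3·45 + 2·18 + 2·5 = 178
  a_8 = 3·178 + -3·89 + 2·45 + 2·18 = 393
  a_9 = 3·393 + -3·178 + 2·89 + 2·45 = 913
  a_10 = 3·913 + -3·393 + 2·178 + 2·89 = 2094
  a_11 = 3·2094 + -3·913 + 2·393 + 2·178 = 4685
  a_12 = 3·4685 + -3·2094 + 2·913 + 2·393 = 10385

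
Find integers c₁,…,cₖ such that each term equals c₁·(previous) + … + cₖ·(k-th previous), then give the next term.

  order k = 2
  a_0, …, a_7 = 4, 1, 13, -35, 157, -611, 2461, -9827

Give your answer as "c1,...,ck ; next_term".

  a_2 = -3·1 + 4·4 = 13
  a_3 = -3·13 + 4·1 = -35
  a_4 = -3·-35 + 4·13 = 157
  a_5 = -3·157 + 4·-35 = -611
  a_6 = -3·-611 + 4·157 = 2461
  a_7 = -3·2461 + 4·-611 = -9827
  a_8 = -3·-9827 + 4·2461 = 39325

-3,4 ; 39325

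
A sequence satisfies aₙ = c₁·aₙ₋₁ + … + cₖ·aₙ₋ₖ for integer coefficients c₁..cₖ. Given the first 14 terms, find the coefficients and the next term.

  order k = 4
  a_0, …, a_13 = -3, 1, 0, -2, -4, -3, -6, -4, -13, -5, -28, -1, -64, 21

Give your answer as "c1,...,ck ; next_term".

0,2,-1,1 ; -155

  a_4 = 0·-2 + 2·0 + -1·1 + 1·-3 = -4
  a_5 = 0·-4 + 2·-2 + -1·0 + 1·1 = -3
  a_6 = 0·-3 + 2·-4 + -1·-2 + 1·0 = -6
  a_7 = 0·-6 + 2·-3 + -1·-4 + 1·-2 = -4
  a_8 = 0·-4 + 2·-6 + -1·-3 + 1·-4 = -13
  a_9 = 0·-13 + 2·-4 + -1·-6 + 1·-3 = -5
  a_10 = 0·-5 + 2·-13 + -1·-4 + 1·-6 = -28
  a_11 = 0·-28 + 2·-5 + -1·-13 + 1·-4 = -1
  a_12 = 0·-1 + 2·-28 + -1·-5 + 1·-13 = -64
  a_13 = 0·-64 + 2·-1 + -1·-28 + 1·-5 = 21
  a_14 = 0·21 + 2·-64 + -1·-1 + 1·-28 = -155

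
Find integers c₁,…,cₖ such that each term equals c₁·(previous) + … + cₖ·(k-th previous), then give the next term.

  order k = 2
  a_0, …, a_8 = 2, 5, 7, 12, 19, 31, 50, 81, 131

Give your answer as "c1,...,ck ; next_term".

1,1 ; 212

  a_2 = 1·5 + 1·2 = 7
  a_3 = 1·7 + 1·5 = 12
  a_4 = 1·12 + 1·7 = 19
  a_5 = 1·19 + 1·12 = 31
  a_6 = 1·31 + 1·19 = 50
  a_7 = 1·50 + 1·31 = 81
  a_8 = 1·81 + 1·50 = 131
  a_9 = 1·131 + 1·81 = 212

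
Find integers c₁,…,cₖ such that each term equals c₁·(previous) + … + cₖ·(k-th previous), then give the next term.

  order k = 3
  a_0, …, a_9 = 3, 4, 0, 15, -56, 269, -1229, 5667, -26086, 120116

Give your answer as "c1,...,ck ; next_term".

-4,3,1 ; -553055

  a_3 = -4·0 + 3·4 + 1·3 = 15
  a_4 = -4·15 + 3·0 + 1·4 = -56
  a_5 = -4·-56 + 3·15 + 1·0 = 269
  a_6 = -4·269 + 3·-56 + 1·15 = -1229
  a_7 = -4·-1229 + 3·269 + 1·-56 = 5667
  a_8 = -4·5667 + 3·-1229 + 1·269 = -26086
  a_9 = -4·-26086 + 3·5667 + 1·-1229 = 120116
  a_10 = -4·120116 + 3·-26086 + 1·5667 = -553055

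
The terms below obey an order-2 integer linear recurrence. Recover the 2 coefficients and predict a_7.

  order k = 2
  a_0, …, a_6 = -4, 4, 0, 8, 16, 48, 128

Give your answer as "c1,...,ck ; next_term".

2,2 ; 352

  a_2 = 2·4 + 2·-4 = 0
  a_3 = 2·0 + 2·4 = 8
  a_4 = 2·8 + 2·0 = 16
  a_5 = 2·16 + 2·8 = 48
  a_6 = 2·48 + 2·16 = 128
  a_7 = 2·128 + 2·48 = 352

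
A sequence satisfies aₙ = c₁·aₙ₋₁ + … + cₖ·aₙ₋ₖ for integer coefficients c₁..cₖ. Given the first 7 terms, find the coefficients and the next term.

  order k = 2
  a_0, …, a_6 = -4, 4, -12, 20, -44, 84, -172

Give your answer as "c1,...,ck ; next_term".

  a_2 = -1·4 + 2·-4 = -12
  a_3 = -1·-12 + 2·4 = 20
  a_4 = -1·20 + 2·-12 = -44
  a_5 = -1·-44 + 2·20 = 84
  a_6 = -1·84 + 2·-44 = -172
  a_7 = -1·-172 + 2·84 = 340

-1,2 ; 340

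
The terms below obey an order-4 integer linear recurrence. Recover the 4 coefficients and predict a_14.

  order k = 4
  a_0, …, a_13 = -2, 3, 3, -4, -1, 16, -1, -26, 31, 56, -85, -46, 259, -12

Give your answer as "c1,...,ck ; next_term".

0,-1,2,2 ; -521

  a_4 = 0·-4 + -1·3 + 2·3 + 2·-2 = -1
  a_5 = 0·-1 + -1·-4 + 2·3 + 2·3 = 16
  a_6 = 0·16 + -1·-1 + 2·-4 + 2·3 = -1
  a_7 = 0·-1 + -1·16 + 2·-1 + 2·-4 = -26
  a_8 = 0·-26 + -1·-1 + 2·16 + 2·-1 = 31
  a_9 = 0·31 + -1·-26 + 2·-1 + 2·16 = 56
  a_10 = 0·56 + -1·31 + 2·-26 + 2·-1 = -85
  a_11 = 0·-85 + -1·56 + 2·31 + 2·-26 = -46
  a_12 = 0·-46 + -1·-85 + 2·56 + 2·31 = 259
  a_13 = 0·259 + -1·-46 + 2·-85 + 2·56 = -12
  a_14 = 0·-12 + -1·259 + 2·-46 + 2·-85 = -521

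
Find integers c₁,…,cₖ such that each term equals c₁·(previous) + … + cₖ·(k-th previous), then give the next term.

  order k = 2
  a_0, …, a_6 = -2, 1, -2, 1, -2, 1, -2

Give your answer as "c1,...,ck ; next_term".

  a_2 = 0·1 + 1·-2 = -2
  a_3 = 0·-2 + 1·1 = 1
  a_4 = 0·1 + 1·-2 = -2
  a_5 = 0·-2 + 1·1 = 1
  a_6 = 0·1 + 1·-2 = -2
  a_7 = 0·-2 + 1·1 = 1

0,1 ; 1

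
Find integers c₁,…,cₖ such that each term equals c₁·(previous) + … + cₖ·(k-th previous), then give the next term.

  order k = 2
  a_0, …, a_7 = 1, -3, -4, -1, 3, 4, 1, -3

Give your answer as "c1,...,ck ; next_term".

  a_2 = 1·-3 + -1·1 = -4
  a_3 = 1·-4 + -1·-3 = -1
  a_4 = 1·-1 + -1·-4 = 3
  a_5 = 1·3 + -1·-1 = 4
  a_6 = 1·4 + -1·3 = 1
  a_7 = 1·1 + -1·4 = -3
  a_8 = 1·-3 + -1·1 = -4

1,-1 ; -4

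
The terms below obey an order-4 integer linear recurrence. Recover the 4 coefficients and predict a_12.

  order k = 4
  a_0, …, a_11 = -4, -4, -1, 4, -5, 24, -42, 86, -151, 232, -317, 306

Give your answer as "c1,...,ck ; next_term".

  a_4 = -2·4 + 1·-1 + 2·-4 + -3·-4 = -5
  a_5 = -2·-5 + 1·4 + 2·-1 + -3·-4 = 24
  a_6 = -2·24 + 1·-5 + 2·4 + -3·-1 = -42
  a_7 = -2·-42 + 1·24 + 2·-5 + -3·4 = 86
  a_8 = -2·86 + 1·-42 + 2·24 + -3·-5 = -151
  a_9 = -2·-151 + 1·86 + 2·-42 + -3·24 = 232
  a_10 = -2·232 + 1·-151 + 2·86 + -3·-42 = -317
  a_11 = -2·-317 + 1·232 + 2·-151 + -3·86 = 306
  a_12 = -2·306 + 1·-317 + 2·232 + -3·-151 = -12

-2,1,2,-3 ; -12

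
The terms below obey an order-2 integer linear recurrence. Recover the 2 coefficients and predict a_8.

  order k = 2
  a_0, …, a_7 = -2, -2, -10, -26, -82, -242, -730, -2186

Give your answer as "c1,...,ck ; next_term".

2,3 ; -6562

  a_2 = 2·-2 + 3·-2 = -10
  a_3 = 2·-10 + 3·-2 = -26
  a_4 = 2·-26 + 3·-10 = -82
  a_5 = 2·-82 + 3·-26 = -242
  a_6 = 2·-242 + 3·-82 = -730
  a_7 = 2·-730 + 3·-242 = -2186
  a_8 = 2·-2186 + 3·-730 = -6562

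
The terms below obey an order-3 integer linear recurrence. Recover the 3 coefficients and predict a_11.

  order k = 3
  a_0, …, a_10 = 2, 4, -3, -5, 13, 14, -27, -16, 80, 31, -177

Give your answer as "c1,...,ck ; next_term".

  a_3 = 1·-3 + -2·4 + 3·2 = -5
  a_4 = 1·-5 + -2·-3 + 3·4 = 13
  a_5 = 1·13 + -2·-5 + 3·-3 = 14
  a_6 = 1·14 + -2·13 + 3·-5 = -27
  a_7 = 1·-27 + -2·14 + 3·13 = -16
  a_8 = 1·-16 + -2·-27 + 3·14 = 80
  a_9 = 1·80 + -2·-16 + 3·-27 = 31
  a_10 = 1·31 + -2·80 + 3·-16 = -177
  a_11 = 1·-177 + -2·31 + 3·80 = 1

1,-2,3 ; 1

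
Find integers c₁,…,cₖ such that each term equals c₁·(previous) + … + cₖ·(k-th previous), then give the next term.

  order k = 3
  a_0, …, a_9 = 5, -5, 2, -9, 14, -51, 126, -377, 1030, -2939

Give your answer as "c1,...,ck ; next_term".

  a_3 = -2·2 + 3·-5 + 2·5 = -9
  a_4 = -2·-9 + 3·2 + 2·-5 = 14
  a_5 = -2·14 + 3·-9 + 2·2 = -51
  a_6 = -2·-51 + 3·14 + 2·-9 = 126
  a_7 = -2·126 + 3·-51 + 2·14 = -377
  a_8 = -2·-377 + 3·126 + 2·-51 = 1030
  a_9 = -2·1030 + 3·-377 + 2·126 = -2939
  a_10 = -2·-2939 + 3·1030 + 2·-377 = 8214

-2,3,2 ; 8214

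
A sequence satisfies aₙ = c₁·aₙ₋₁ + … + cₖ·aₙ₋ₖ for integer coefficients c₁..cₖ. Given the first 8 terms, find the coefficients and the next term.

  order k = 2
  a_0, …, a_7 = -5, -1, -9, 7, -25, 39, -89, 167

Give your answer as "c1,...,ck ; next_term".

  a_2 = -1·-1 + 2·-5 = -9
  a_3 = -1·-9 + 2·-1 = 7
  a_4 = -1·7 + 2·-9 = -25
  a_5 = -1·-25 + 2·7 = 39
  a_6 = -1·39 + 2·-25 = -89
  a_7 = -1·-89 + 2·39 = 167
  a_8 = -1·167 + 2·-89 = -345

-1,2 ; -345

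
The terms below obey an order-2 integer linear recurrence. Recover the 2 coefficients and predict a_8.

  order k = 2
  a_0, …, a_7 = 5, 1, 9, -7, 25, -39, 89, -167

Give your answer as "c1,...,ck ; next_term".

  a_2 = -1·1 + 2·5 = 9
  a_3 = -1·9 + 2·1 = -7
  a_4 = -1·-7 + 2·9 = 25
  a_5 = -1·25 + 2·-7 = -39
  a_6 = -1·-39 + 2·25 = 89
  a_7 = -1·89 + 2·-39 = -167
  a_8 = -1·-167 + 2·89 = 345

-1,2 ; 345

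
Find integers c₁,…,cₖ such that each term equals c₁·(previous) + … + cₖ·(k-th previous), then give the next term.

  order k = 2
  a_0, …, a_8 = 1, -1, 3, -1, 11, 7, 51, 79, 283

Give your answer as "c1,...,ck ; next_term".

  a_2 = 1·-1 + 4·1 = 3
  a_3 = 1·3 + 4·-1 = -1
  a_4 = 1·-1 + 4·3 = 11
  a_5 = 1·11 + 4·-1 = 7
  a_6 = 1·7 + 4·11 = 51
  a_7 = 1·51 + 4·7 = 79
  a_8 = 1·79 + 4·51 = 283
  a_9 = 1·283 + 4·79 = 599

1,4 ; 599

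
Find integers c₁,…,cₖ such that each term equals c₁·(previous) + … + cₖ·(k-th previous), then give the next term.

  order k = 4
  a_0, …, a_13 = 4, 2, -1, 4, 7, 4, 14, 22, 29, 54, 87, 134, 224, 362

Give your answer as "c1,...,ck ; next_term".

  a_4 = 0·4 + 1·-1 + 2·2 + 1·4 = 7
  a_5 = 0·7 + 1·4 + 2·-1 + 1·2 = 4
  a_6 = 0·4 + 1·7 + 2·4 + 1·-1 = 14
  a_7 = 0·14 + 1·4 + 2·7 + 1·4 = 22
  a_8 = 0·22 + 1·14 + 2·4 + 1·7 = 29
  a_9 = 0·29 + 1·22 + 2·14 + 1·4 = 54
  a_10 = 0·54 + 1·29 + 2·22 + 1·14 = 87
  a_11 = 0·87 + 1·54 + 2·29 + 1·22 = 134
  a_12 = 0·134 + 1·87 + 2·54 + 1·29 = 224
  a_13 = 0·224 + 1·134 + 2·87 + 1·54 = 362
  a_14 = 0·362 + 1·224 + 2·134 + 1·87 = 579

0,1,2,1 ; 579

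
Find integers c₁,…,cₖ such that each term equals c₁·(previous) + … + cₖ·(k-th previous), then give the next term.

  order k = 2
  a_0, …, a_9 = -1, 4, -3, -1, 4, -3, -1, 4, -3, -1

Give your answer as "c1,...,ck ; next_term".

  a_2 = -1·4 + -1·-1 = -3
  a_3 = -1·-3 + -1·4 = -1
  a_4 = -1·-1 + -1·-3 = 4
  a_5 = -1·4 + -1·-1 = -3
  a_6 = -1·-3 + -1·4 = -1
  a_7 = -1·-1 + -1·-3 = 4
  a_8 = -1·4 + -1·-1 = -3
  a_9 = -1·-3 + -1·4 = -1
  a_10 = -1·-1 + -1·-3 = 4

-1,-1 ; 4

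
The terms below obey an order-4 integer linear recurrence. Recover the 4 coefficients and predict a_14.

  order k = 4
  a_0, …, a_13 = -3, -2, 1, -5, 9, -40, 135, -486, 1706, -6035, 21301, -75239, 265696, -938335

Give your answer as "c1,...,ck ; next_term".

  a_4 = -3·-5 + 2·1 + 1·-2 + 2·-3 = 9
  a_5 = -3·9 + 2·-5 + 1·1 + 2·-2 = -40
  a_6 = -3·-40 + 2·9 + 1·-5 + 2·1 = 135
  a_7 = -3·135 + 2·-40 + 1·9 + 2·-5 = -486
  a_8 = -3·-486 + 2·135 + 1·-40 + 2·9 = 1706
  a_9 = -3·1706 + 2·-486 + 1·135 + 2·-40 = -6035
  a_10 = -3·-6035 + 2·1706 + 1·-486 + 2·135 = 21301
  a_11 = -3·21301 + 2·-6035 + 1·1706 + 2·-486 = -75239
  a_12 = -3·-75239 + 2·21301 + 1·-6035 + 2·1706 = 265696
  a_13 = -3·265696 + 2·-75239 + 1·21301 + 2·-6035 = -938335
  a_14 = -3·-938335 + 2·265696 + 1·-75239 + 2·21301 = 3313760

-3,2,1,2 ; 3313760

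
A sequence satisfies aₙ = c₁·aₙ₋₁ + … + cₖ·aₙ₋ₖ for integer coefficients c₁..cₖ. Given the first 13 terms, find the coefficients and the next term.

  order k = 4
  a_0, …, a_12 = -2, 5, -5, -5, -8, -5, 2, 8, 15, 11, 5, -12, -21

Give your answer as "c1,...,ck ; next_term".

0,1,-1,-1 ; -28

  a_4 = 0·-5 + 1·-5 + -1·5 + -1·-2 = -8
  a_5 = 0·-8 + 1·-5 + -1·-5 + -1·5 = -5
  a_6 = 0·-5 + 1·-8 + -1·-5 + -1·-5 = 2
  a_7 = 0·2 + 1·-5 + -1·-8 + -1·-5 = 8
  a_8 = 0·8 + 1·2 + -1·-5 + -1·-8 = 15
  a_9 = 0·15 + 1·8 + -1·2 + -1·-5 = 11
  a_10 = 0·11 + 1·15 + -1·8 + -1·2 = 5
  a_11 = 0·5 + 1·11 + -1·15 + -1·8 = -12
  a_12 = 0·-12 + 1·5 + -1·11 + -1·15 = -21
  a_13 = 0·-21 + 1·-12 + -1·5 + -1·11 = -28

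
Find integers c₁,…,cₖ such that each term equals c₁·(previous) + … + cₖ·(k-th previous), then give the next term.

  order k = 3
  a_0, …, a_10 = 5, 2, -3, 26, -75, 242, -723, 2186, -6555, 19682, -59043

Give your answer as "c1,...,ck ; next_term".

-3,1,3 ; 177146

  a_3 = -3·-3 + 1·2 + 3·5 = 26
  a_4 = -3·26 + 1·-3 + 3·2 = -75
  a_5 = -3·-75 + 1·26 + 3·-3 = 242
  a_6 = -3·242 + 1·-75 + 3·26 = -723
  a_7 = -3·-723 + 1·242 + 3·-75 = 2186
  a_8 = -3·2186 + 1·-723 + 3·242 = -6555
  a_9 = -3·-6555 + 1·2186 + 3·-723 = 19682
  a_10 = -3·19682 + 1·-6555 + 3·2186 = -59043
  a_11 = -3·-59043 + 1·19682 + 3·-6555 = 177146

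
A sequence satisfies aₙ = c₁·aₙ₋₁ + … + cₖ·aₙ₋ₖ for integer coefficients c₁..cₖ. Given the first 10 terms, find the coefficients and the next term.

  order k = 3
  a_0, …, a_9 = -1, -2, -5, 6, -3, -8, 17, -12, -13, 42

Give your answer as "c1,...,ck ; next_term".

  a_3 = -1·-5 + -1·-2 + 1·-1 = 6
  a_4 = -1·6 + -1·-5 + 1·-2 = -3
  a_5 = -1·-3 + -1·6 + 1·-5 = -8
  a_6 = -1·-8 + -1·-3 + 1·6 = 17
  a_7 = -1·17 + -1·-8 + 1·-3 = -12
  a_8 = -1·-12 + -1·17 + 1·-8 = -13
  a_9 = -1·-13 + -1·-12 + 1·17 = 42
  a_10 = -1·42 + -1·-13 + 1·-12 = -41

-1,-1,1 ; -41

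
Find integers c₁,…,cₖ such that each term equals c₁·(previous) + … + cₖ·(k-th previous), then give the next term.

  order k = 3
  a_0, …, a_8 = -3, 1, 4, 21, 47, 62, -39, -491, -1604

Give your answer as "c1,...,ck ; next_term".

  a_3 = 3·4 + -3·1 + -4·-3 = 21
  a_4 = 3·21 + -3·4 + -4·1 = 47
  a_5 = 3·47 + -3·21 + -4·4 = 62
  a_6 = 3·62 + -3·47 + -4·21 = -39
  a_7 = 3·-39 + -3·62 + -4·47 = -491
  a_8 = 3·-491 + -3·-39 + -4·62 = -1604
  a_9 = 3·-1604 + -3·-491 + -4·-39 = -3183

3,-3,-4 ; -3183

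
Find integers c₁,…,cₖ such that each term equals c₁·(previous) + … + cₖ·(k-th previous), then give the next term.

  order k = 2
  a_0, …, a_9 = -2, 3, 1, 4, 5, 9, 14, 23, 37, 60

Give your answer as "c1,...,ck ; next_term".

1,1 ; 97

  a_2 = 1·3 + 1·-2 = 1
  a_3 = 1·1 + 1·3 = 4
  a_4 = 1·4 + 1·1 = 5
  a_5 = 1·5 + 1·4 = 9
  a_6 = 1·9 + 1·5 = 14
  a_7 = 1·14 + 1·9 = 23
  a_8 = 1·23 + 1·14 = 37
  a_9 = 1·37 + 1·23 = 60
  a_10 = 1·60 + 1·37 = 97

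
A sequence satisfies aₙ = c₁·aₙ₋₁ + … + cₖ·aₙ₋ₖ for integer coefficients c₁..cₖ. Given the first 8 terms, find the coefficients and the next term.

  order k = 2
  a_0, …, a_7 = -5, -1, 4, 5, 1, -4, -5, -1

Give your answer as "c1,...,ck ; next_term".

  a_2 = 1·-1 + -1·-5 = 4
  a_3 = 1·4 + -1·-1 = 5
  a_4 = 1·5 + -1·4 = 1
  a_5 = 1·1 + -1·5 = -4
  a_6 = 1·-4 + -1·1 = -5
  a_7 = 1·-5 + -1·-4 = -1
  a_8 = 1·-1 + -1·-5 = 4

1,-1 ; 4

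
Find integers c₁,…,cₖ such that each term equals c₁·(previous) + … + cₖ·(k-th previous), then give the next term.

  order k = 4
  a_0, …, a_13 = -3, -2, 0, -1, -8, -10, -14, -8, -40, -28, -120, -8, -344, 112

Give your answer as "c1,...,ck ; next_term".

  a_4 = 0·-1 + 2·0 + -2·-2 + 4·-3 = -8
  a_5 = 0·-8 + 2·-1 + -2·0 + 4·-2 = -10
  a_6 = 0·-10 + 2·-8 + -2·-1 + 4·0 = -14
  a_7 = 0·-14 + 2·-10 + -2·-8 + 4·-1 = -8
  a_8 = 0·-8 + 2·-14 + -2·-10 + 4·-8 = -40
  a_9 = 0·-40 + 2·-8 + -2·-14 + 4·-10 = -28
  a_10 = 0·-28 + 2·-40 + -2·-8 + 4·-14 = -120
  a_11 = 0·-120 + 2·-28 + -2·-40 + 4·-8 = -8
  a_12 = 0·-8 + 2·-120 + -2·-28 + 4·-40 = -344
  a_13 = 0·-344 + 2·-8 + -2·-120 + 4·-28 = 112
  a_14 = 0·112 + 2·-344 + -2·-8 + 4·-120 = -1152

0,2,-2,4 ; -1152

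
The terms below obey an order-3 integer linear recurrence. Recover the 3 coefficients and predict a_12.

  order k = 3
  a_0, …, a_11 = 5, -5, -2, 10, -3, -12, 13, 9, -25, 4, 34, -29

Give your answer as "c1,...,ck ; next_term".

0,-1,1 ; -30

  a_3 = 0·-2 + -1·-5 + 1·5 = 10
  a_4 = 0·10 + -1·-2 + 1·-5 = -3
  a_5 = 0·-3 + -1·10 + 1·-2 = -12
  a_6 = 0·-12 + -1·-3 + 1·10 = 13
  a_7 = 0·13 + -1·-12 + 1·-3 = 9
  a_8 = 0·9 + -1·13 + 1·-12 = -25
  a_9 = 0·-25 + -1·9 + 1·13 = 4
  a_10 = 0·4 + -1·-25 + 1·9 = 34
  a_11 = 0·34 + -1·4 + 1·-25 = -29
  a_12 = 0·-29 + -1·34 + 1·4 = -30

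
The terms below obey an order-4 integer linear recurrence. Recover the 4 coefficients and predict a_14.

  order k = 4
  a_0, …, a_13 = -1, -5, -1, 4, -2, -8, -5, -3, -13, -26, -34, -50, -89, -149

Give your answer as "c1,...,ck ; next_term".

  a_4 = 1·4 + 0·-1 + 1·-5 + 1·-1 = -2
  a_5 = 1·-2 + 0·4 + 1·-1 + 1·-5 = -8
  a_6 = 1·-8 + 0·-2 + 1·4 + 1·-1 = -5
  a_7 = 1·-5 + 0·-8 + 1·-2 + 1·4 = -3
  a_8 = 1·-3 + 0·-5 + 1·-8 + 1·-2 = -13
  a_9 = 1·-13 + 0·-3 + 1·-5 + 1·-8 = -26
  a_10 = 1·-26 + 0·-13 + 1·-3 + 1·-5 = -34
  a_11 = 1·-34 + 0·-26 + 1·-13 + 1·-3 = -50
  a_12 = 1·-50 + 0·-34 + 1·-26 + 1·-13 = -89
  a_13 = 1·-89 + 0·-50 + 1·-34 + 1·-26 = -149
  a_14 = 1·-149 + 0·-89 + 1·-50 + 1·-34 = -233

1,0,1,1 ; -233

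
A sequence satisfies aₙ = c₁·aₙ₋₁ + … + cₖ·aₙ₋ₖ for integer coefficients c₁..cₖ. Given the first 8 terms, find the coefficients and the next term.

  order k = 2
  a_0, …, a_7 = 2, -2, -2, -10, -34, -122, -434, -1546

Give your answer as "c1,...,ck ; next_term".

3,2 ; -5506

  a_2 = 3·-2 + 2·2 = -2
  a_3 = 3·-2 + 2·-2 = -10
  a_4 = 3·-10 + 2·-2 = -34
  a_5 = 3·-34 + 2·-10 = -122
  a_6 = 3·-122 + 2·-34 = -434
  a_7 = 3·-434 + 2·-122 = -1546
  a_8 = 3·-1546 + 2·-434 = -5506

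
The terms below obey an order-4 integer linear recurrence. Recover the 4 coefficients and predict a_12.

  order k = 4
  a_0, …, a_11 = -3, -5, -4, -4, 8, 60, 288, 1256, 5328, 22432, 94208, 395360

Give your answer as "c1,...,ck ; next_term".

4,2,-4,-4 ; 1658816

  a_4 = 4·-4 + 2·-4 + -4·-5 + -4·-3 = 8
  a_5 = 4·8 + 2·-4 + -4·-4 + -4·-5 = 60
  a_6 = 4·60 + 2·8 + -4·-4 + -4·-4 = 288
  a_7 = 4·288 + 2·60 + -4·8 + -4·-4 = 1256
  a_8 = 4·1256 + 2·288 + -4·60 + -4·8 = 5328
  a_9 = 4·5328 + 2·1256 + -4·288 + -4·60 = 22432
  a_10 = 4·22432 + 2·5328 + -4·1256 + -4·288 = 94208
  a_11 = 4·94208 + 2·22432 + -4·5328 + -4·1256 = 395360
  a_12 = 4·395360 + 2·94208 + -4·22432 + -4·5328 = 1658816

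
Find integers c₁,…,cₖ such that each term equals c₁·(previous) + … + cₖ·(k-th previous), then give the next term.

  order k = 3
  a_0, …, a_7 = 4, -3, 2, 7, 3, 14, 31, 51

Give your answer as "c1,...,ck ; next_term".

1,1,2 ; 110

  a_3 = 1·2 + 1·-3 + 2·4 = 7
  a_4 = 1·7 + 1·2 + 2·-3 = 3
  a_5 = 1·3 + 1·7 + 2·2 = 14
  a_6 = 1·14 + 1·3 + 2·7 = 31
  a_7 = 1·31 + 1·14 + 2·3 = 51
  a_8 = 1·51 + 1·31 + 2·14 = 110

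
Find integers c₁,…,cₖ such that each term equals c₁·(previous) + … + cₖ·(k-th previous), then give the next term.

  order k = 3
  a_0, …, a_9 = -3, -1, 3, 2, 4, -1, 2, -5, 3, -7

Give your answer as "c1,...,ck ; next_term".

  a_3 = 0·3 + 1·-1 + -1·-3 = 2
  a_4 = 0·2 + 1·3 + -1·-1 = 4
  a_5 = 0·4 + 1·2 + -1·3 = -1
  a_6 = 0·-1 + 1·4 + -1·2 = 2
  a_7 = 0·2 + 1·-1 + -1·4 = -5
  a_8 = 0·-5 + 1·2 + -1·-1 = 3
  a_9 = 0·3 + 1·-5 + -1·2 = -7
  a_10 = 0·-7 + 1·3 + -1·-5 = 8

0,1,-1 ; 8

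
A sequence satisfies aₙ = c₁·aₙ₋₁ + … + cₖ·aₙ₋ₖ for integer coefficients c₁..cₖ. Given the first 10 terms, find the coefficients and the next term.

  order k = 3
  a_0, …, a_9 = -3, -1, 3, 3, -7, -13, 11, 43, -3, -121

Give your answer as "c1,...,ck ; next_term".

  a_3 = 1·3 + -3·-1 + 1·-3 = 3
  a_4 = 1·3 + -3·3 + 1·-1 = -7
  a_5 = 1·-7 + -3·3 + 1·3 = -13
  a_6 = 1·-13 + -3·-7 + 1·3 = 11
  a_7 = 1·11 + -3·-13 + 1·-7 = 43
  a_8 = 1·43 + -3·11 + 1·-13 = -3
  a_9 = 1·-3 + -3·43 + 1·11 = -121
  a_10 = 1·-121 + -3·-3 + 1·43 = -69

1,-3,1 ; -69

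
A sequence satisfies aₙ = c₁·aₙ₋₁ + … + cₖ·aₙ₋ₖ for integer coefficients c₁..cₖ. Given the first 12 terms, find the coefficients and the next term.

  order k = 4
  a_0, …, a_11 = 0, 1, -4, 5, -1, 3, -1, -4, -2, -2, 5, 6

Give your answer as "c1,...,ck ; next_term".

  a_4 = 0·5 + 0·-4 + -1·1 + -1·0 = -1
  a_5 = 0·-1 + 0·5 + -1·-4 + -1·1 = 3
  a_6 = 0·3 + 0·-1 + -1·5 + -1·-4 = -1
  a_7 = 0·-1 + 0·3 + -1·-1 + -1·5 = -4
  a_8 = 0·-4 + 0·-1 + -1·3 + -1·-1 = -2
  a_9 = 0·-2 + 0·-4 + -1·-1 + -1·3 = -2
  a_10 = 0·-2 + 0·-2 + -1·-4 + -1·-1 = 5
  a_11 = 0·5 + 0·-2 + -1·-2 + -1·-4 = 6
  a_12 = 0·6 + 0·5 + -1·-2 + -1·-2 = 4

0,0,-1,-1 ; 4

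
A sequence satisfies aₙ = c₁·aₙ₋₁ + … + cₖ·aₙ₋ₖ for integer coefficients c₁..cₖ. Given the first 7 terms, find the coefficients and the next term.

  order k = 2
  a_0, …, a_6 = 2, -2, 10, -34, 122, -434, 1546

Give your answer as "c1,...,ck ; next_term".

-3,2 ; -5506

  a_2 = -3·-2 + 2·2 = 10
  a_3 = -3·10 + 2·-2 = -34
  a_4 = -3·-34 + 2·10 = 122
  a_5 = -3·122 + 2·-34 = -434
  a_6 = -3·-434 + 2·122 = 1546
  a_7 = -3·1546 + 2·-434 = -5506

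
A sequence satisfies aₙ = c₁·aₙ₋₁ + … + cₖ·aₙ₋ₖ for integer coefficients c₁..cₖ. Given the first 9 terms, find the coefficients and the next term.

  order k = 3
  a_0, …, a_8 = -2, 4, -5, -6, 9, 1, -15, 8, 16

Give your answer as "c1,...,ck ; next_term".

  a_3 = 0·-5 + -1·4 + 1·-2 = -6
  a_4 = 0·-6 + -1·-5 + 1·4 = 9
  a_5 = 0·9 + -1·-6 + 1·-5 = 1
  a_6 = 0·1 + -1·9 + 1·-6 = -15
  a_7 = 0·-15 + -1·1 + 1·9 = 8
  a_8 = 0·8 + -1·-15 + 1·1 = 16
  a_9 = 0·16 + -1·8 + 1·-15 = -23

0,-1,1 ; -23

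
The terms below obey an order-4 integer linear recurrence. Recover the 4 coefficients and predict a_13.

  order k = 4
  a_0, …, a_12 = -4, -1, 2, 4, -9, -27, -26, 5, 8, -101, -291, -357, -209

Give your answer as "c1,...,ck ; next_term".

2,-2,1,3 ; -298

  a_4 = 2·4 + -2·2 + 1·-1 + 3·-4 = -9
  a_5 = 2·-9 + -2·4 + 1·2 + 3·-1 = -27
  a_6 = 2·-27 + -2·-9 + 1·4 + 3·2 = -26
  a_7 = 2·-26 + -2·-27 + 1·-9 + 3·4 = 5
  a_8 = 2·5 + -2·-26 + 1·-27 + 3·-9 = 8
  a_9 = 2·8 + -2·5 + 1·-26 + 3·-27 = -101
  a_10 = 2·-101 + -2·8 + 1·5 + 3·-26 = -291
  a_11 = 2·-291 + -2·-101 + 1·8 + 3·5 = -357
  a_12 = 2·-357 + -2·-291 + 1·-101 + 3·8 = -209
  a_13 = 2·-209 + -2·-357 + 1·-291 + 3·-101 = -298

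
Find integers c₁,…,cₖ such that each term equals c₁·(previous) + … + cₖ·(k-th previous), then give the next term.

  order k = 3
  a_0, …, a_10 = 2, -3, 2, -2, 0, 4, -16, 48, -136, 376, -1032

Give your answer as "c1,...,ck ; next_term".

-3,0,2 ; 2824

  a_3 = -3·2 + 0·-3 + 2·2 = -2
  a_4 = -3·-2 + 0·2 + 2·-3 = 0
  a_5 = -3·0 + 0·-2 + 2·2 = 4
  a_6 = -3·4 + 0·0 + 2·-2 = -16
  a_7 = -3·-16 + 0·4 + 2·0 = 48
  a_8 = -3·48 + 0·-16 + 2·4 = -136
  a_9 = -3·-136 + 0·48 + 2·-16 = 376
  a_10 = -3·376 + 0·-136 + 2·48 = -1032
  a_11 = -3·-1032 + 0·376 + 2·-136 = 2824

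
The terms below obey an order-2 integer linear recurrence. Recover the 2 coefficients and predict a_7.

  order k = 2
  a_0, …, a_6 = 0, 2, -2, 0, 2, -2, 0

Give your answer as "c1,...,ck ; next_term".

-1,-1 ; 2

  a_2 = -1·2 + -1·0 = -2
  a_3 = -1·-2 + -1·2 = 0
  a_4 = -1·0 + -1·-2 = 2
  a_5 = -1·2 + -1·0 = -2
  a_6 = -1·-2 + -1·2 = 0
  a_7 = -1·0 + -1·-2 = 2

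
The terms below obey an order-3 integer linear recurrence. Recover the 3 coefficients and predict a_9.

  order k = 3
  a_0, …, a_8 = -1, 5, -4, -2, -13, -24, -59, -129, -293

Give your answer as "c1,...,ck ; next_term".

2,1,-1 ; -656

  a_3 = 2·-4 + 1·5 + -1·-1 = -2
  a_4 = 2·-2 + 1·-4 + -1·5 = -13
  a_5 = 2·-13 + 1·-2 + -1·-4 = -24
  a_6 = 2·-24 + 1·-13 + -1·-2 = -59
  a_7 = 2·-59 + 1·-24 + -1·-13 = -129
  a_8 = 2·-129 + 1·-59 + -1·-24 = -293
  a_9 = 2·-293 + 1·-129 + -1·-59 = -656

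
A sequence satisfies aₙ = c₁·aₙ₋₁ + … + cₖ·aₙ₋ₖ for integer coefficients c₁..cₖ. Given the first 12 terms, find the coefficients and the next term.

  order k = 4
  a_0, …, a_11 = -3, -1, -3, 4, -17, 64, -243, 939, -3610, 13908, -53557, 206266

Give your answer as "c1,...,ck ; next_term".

-3,4,2,-3 ; -794380

  a_4 = -3·4 + 4·-3 + 2·-1 + -3·-3 = -17
  a_5 = -3·-17 + 4·4 + 2·-3 + -3·-1 = 64
  a_6 = -3·64 + 4·-17 + 2·4 + -3·-3 = -243
  a_7 = -3·-243 + 4·64 + 2·-17 + -3·4 = 939
  a_8 = -3·939 + 4·-243 + 2·64 + -3·-17 = -3610
  a_9 = -3·-3610 + 4·939 + 2·-243 + -3·64 = 13908
  a_10 = -3·13908 + 4·-3610 + 2·939 + -3·-243 = -53557
  a_11 = -3·-53557 + 4·13908 + 2·-3610 + -3·939 = 206266
  a_12 = -3·206266 + 4·-53557 + 2·13908 + -3·-3610 = -794380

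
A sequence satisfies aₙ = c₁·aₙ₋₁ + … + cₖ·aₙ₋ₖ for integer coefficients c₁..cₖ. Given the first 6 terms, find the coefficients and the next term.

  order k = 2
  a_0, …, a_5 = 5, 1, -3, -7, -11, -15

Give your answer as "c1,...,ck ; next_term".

2,-1 ; -19

  a_2 = 2·1 + -1·5 = -3
  a_3 = 2·-3 + -1·1 = -7
  a_4 = 2·-7 + -1·-3 = -11
  a_5 = 2·-11 + -1·-7 = -15
  a_6 = 2·-15 + -1·-11 = -19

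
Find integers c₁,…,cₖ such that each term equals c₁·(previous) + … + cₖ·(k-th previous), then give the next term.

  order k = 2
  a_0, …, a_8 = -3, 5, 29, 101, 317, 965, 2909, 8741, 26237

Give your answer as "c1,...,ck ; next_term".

  a_2 = 4·5 + -3·-3 = 29
  a_3 = 4·29 + -3·5 = 101
  a_4 = 4·101 + -3·29 = 317
  a_5 = 4·317 + -3·101 = 965
  a_6 = 4·965 + -3·317 = 2909
  a_7 = 4·2909 + -3·965 = 8741
  a_8 = 4·8741 + -3·2909 = 26237
  a_9 = 4·26237 + -3·8741 = 78725

4,-3 ; 78725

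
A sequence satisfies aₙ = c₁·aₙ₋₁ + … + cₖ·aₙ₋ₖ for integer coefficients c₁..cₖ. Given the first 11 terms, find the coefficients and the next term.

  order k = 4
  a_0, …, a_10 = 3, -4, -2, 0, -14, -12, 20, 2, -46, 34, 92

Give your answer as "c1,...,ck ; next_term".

1,-2,3,-2 ; -118

  a_4 = 1·0 + -2·-2 + 3·-4 + -2·3 = -14
  a_5 = 1·-14 + -2·0 + 3·-2 + -2·-4 = -12
  a_6 = 1·-12 + -2·-14 + 3·0 + -2·-2 = 20
  a_7 = 1·20 + -2·-12 + 3·-14 + -2·0 = 2
  a_8 = 1·2 + -2·20 + 3·-12 + -2·-14 = -46
  a_9 = 1·-46 + -2·2 + 3·20 + -2·-12 = 34
  a_10 = 1·34 + -2·-46 + 3·2 + -2·20 = 92
  a_11 = 1·92 + -2·34 + 3·-46 + -2·2 = -118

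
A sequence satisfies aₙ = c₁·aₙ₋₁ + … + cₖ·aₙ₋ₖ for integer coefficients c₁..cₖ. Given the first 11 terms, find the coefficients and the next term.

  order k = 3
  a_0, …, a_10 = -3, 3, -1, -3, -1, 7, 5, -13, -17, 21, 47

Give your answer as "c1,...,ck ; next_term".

  a_3 = 0·-1 + -2·3 + -1·-3 = -3
  a_4 = 0·-3 + -2·-1 + -1·3 = -1
  a_5 = 0·-1 + -2·-3 + -1·-1 = 7
  a_6 = 0·7 + -2·-1 + -1·-3 = 5
  a_7 = 0·5 + -2·7 + -1·-1 = -13
  a_8 = 0·-13 + -2·5 + -1·7 = -17
  a_9 = 0·-17 + -2·-13 + -1·5 = 21
  a_10 = 0·21 + -2·-17 + -1·-13 = 47
  a_11 = 0·47 + -2·21 + -1·-17 = -25

0,-2,-1 ; -25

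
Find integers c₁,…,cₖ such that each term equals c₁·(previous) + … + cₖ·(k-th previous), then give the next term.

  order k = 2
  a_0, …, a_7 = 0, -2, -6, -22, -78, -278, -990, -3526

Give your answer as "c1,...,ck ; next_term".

  a_2 = 3·-2 + 2·0 = -6
  a_3 = 3·-6 + 2·-2 = -22
  a_4 = 3·-22 + 2·-6 = -78
  a_5 = 3·-78 + 2·-22 = -278
  a_6 = 3·-278 + 2·-78 = -990
  a_7 = 3·-990 + 2·-278 = -3526
  a_8 = 3·-3526 + 2·-990 = -12558

3,2 ; -12558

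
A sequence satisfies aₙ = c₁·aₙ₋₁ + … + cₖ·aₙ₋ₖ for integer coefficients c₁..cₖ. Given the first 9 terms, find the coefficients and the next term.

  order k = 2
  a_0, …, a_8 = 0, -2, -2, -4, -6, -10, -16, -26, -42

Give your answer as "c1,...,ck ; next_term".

1,1 ; -68

  a_2 = 1·-2 + 1·0 = -2
  a_3 = 1·-2 + 1·-2 = -4
  a_4 = 1·-4 + 1·-2 = -6
  a_5 = 1·-6 + 1·-4 = -10
  a_6 = 1·-10 + 1·-6 = -16
  a_7 = 1·-16 + 1·-10 = -26
  a_8 = 1·-26 + 1·-16 = -42
  a_9 = 1·-42 + 1·-26 = -68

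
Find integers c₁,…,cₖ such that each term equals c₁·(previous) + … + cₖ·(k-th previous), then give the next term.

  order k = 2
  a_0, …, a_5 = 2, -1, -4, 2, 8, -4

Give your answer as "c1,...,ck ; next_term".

0,-2 ; -16

  a_2 = 0·-1 + -2·2 = -4
  a_3 = 0·-4 + -2·-1 = 2
  a_4 = 0·2 + -2·-4 = 8
  a_5 = 0·8 + -2·2 = -4
  a_6 = 0·-4 + -2·8 = -16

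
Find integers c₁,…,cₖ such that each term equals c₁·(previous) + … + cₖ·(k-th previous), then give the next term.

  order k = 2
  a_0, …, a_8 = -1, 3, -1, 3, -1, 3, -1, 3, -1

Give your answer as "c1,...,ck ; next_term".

  a_2 = 0·3 + 1·-1 = -1
  a_3 = 0·-1 + 1·3 = 3
  a_4 = 0·3 + 1·-1 = -1
  a_5 = 0·-1 + 1·3 = 3
  a_6 = 0·3 + 1·-1 = -1
  a_7 = 0·-1 + 1·3 = 3
  a_8 = 0·3 + 1·-1 = -1
  a_9 = 0·-1 + 1·3 = 3

0,1 ; 3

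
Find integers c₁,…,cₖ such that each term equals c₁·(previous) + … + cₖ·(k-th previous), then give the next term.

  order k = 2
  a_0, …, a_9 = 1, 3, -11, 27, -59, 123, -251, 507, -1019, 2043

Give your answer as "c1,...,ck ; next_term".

  a_2 = -3·3 + -2·1 = -11
  a_3 = -3·-11 + -2·3 = 27
  a_4 = -3·27 + -2·-11 = -59
  a_5 = -3·-59 + -2·27 = 123
  a_6 = -3·123 + -2·-59 = -251
  a_7 = -3·-251 + -2·123 = 507
  a_8 = -3·507 + -2·-251 = -1019
  a_9 = -3·-1019 + -2·507 = 2043
  a_10 = -3·2043 + -2·-1019 = -4091

-3,-2 ; -4091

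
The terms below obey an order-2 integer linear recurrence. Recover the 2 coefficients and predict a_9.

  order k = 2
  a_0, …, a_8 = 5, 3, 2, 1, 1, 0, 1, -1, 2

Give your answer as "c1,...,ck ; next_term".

  a_2 = -1·3 + 1·5 = 2
  a_3 = -1·2 + 1·3 = 1
  a_4 = -1·1 + 1·2 = 1
  a_5 = -1·1 + 1·1 = 0
  a_6 = -1·0 + 1·1 = 1
  a_7 = -1·1 + 1·0 = -1
  a_8 = -1·-1 + 1·1 = 2
  a_9 = -1·2 + 1·-1 = -3

-1,1 ; -3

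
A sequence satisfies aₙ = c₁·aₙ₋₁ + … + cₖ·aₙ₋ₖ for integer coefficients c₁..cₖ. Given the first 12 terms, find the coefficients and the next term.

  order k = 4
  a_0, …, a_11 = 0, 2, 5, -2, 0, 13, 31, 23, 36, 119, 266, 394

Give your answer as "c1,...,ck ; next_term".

1,0,1,4 ; 657

  a_4 = 1·-2 + 0·5 + 1·2 + 4·0 = 0
  a_5 = 1·0 + 0·-2 + 1·5 + 4·2 = 13
  a_6 = 1·13 + 0·0 + 1·-2 + 4·5 = 31
  a_7 = 1·31 + 0·13 + 1·0 + 4·-2 = 23
  a_8 = 1·23 + 0·31 + 1·13 + 4·0 = 36
  a_9 = 1·36 + 0·23 + 1·31 + 4·13 = 119
  a_10 = 1·119 + 0·36 + 1·23 + 4·31 = 266
  a_11 = 1·266 + 0·119 + 1·36 + 4·23 = 394
  a_12 = 1·394 + 0·266 + 1·119 + 4·36 = 657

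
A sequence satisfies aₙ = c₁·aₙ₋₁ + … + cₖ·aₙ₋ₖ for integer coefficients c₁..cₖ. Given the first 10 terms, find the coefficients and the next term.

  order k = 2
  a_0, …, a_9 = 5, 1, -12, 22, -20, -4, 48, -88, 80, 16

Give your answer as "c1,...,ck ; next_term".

-2,-2 ; -192

  a_2 = -2·1 + -2·5 = -12
  a_3 = -2·-12 + -2·1 = 22
  a_4 = -2·22 + -2·-12 = -20
  a_5 = -2·-20 + -2·22 = -4
  a_6 = -2·-4 + -2·-20 = 48
  a_7 = -2·48 + -2·-4 = -88
  a_8 = -2·-88 + -2·48 = 80
  a_9 = -2·80 + -2·-88 = 16
  a_10 = -2·16 + -2·80 = -192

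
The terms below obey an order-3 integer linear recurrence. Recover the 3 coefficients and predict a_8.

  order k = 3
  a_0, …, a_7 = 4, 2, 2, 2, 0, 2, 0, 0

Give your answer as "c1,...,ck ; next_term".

-1,0,1 ; 2

  a_3 = -1·2 + 0·2 + 1·4 = 2
  a_4 = -1·2 + 0·2 + 1·2 = 0
  a_5 = -1·0 + 0·2 + 1·2 = 2
  a_6 = -1·2 + 0·0 + 1·2 = 0
  a_7 = -1·0 + 0·2 + 1·0 = 0
  a_8 = -1·0 + 0·0 + 1·2 = 2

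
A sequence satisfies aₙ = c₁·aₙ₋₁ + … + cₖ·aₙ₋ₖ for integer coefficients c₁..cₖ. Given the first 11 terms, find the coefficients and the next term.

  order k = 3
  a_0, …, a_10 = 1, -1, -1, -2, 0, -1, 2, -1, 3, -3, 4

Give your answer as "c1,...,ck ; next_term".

  a_3 = 0·-1 + 1·-1 + -1·1 = -2
  a_4 = 0·-2 + 1·-1 + -1·-1 = 0
  a_5 = 0·0 + 1·-2 + -1·-1 = -1
  a_6 = 0·-1 + 1·0 + -1·-2 = 2
  a_7 = 0·2 + 1·-1 + -1·0 = -1
  a_8 = 0·-1 + 1·2 + -1·-1 = 3
  a_9 = 0·3 + 1·-1 + -1·2 = -3
  a_10 = 0·-3 + 1·3 + -1·-1 = 4
  a_11 = 0·4 + 1·-3 + -1·3 = -6

0,1,-1 ; -6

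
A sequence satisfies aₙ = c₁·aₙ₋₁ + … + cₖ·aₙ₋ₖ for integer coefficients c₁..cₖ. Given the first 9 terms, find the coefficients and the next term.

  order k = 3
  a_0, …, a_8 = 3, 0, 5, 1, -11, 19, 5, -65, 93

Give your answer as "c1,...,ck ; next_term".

-1,-2,2 ; 47

  a_3 = -1·5 + -2·0 + 2·3 = 1
  a_4 = -1·1 + -2·5 + 2·0 = -11
  a_5 = -1·-11 + -2·1 + 2·5 = 19
  a_6 = -1·19 + -2·-11 + 2·1 = 5
  a_7 = -1·5 + -2·19 + 2·-11 = -65
  a_8 = -1·-65 + -2·5 + 2·19 = 93
  a_9 = -1·93 + -2·-65 + 2·5 = 47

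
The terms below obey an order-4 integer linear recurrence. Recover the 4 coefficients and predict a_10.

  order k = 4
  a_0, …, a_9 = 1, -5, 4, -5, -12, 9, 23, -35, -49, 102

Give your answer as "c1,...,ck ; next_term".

  a_4 = 0·-5 + -2·4 + 1·-5 + 1·1 = -12
  a_5 = 0·-12 + -2·-5 + 1·4 + 1·-5 = 9
  a_6 = 0·9 + -2·-12 + 1·-5 + 1·4 = 23
  a_7 = 0·23 + -2·9 + 1·-12 + 1·-5 = -35
  a_8 = 0·-35 + -2·23 + 1·9 + 1·-12 = -49
  a_9 = 0·-49 + -2·-35 + 1·23 + 1·9 = 102
  a_10 = 0·102 + -2·-49 + 1·-35 + 1·23 = 86

0,-2,1,1 ; 86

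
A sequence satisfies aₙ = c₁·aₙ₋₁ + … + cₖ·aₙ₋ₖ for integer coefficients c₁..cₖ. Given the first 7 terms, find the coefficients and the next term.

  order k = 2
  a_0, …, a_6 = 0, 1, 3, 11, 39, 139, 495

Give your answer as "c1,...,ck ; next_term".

  a_2 = 3·1 + 2·0 = 3
  a_3 = 3·3 + 2·1 = 11
  a_4 = 3·11 + 2·3 = 39
  a_5 = 3·39 + 2·11 = 139
  a_6 = 3·139 + 2·39 = 495
  a_7 = 3·495 + 2·139 = 1763

3,2 ; 1763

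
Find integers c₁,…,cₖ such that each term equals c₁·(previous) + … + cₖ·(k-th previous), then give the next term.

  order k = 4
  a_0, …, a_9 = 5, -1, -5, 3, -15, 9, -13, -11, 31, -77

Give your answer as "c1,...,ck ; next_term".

  a_4 = -1·3 + 1·-5 + 2·-1 + -1·5 = -15
  a_5 = -1·-15 + 1·3 + 2·-5 + -1·-1 = 9
  a_6 = -1·9 + 1·-15 + 2·3 + -1·-5 = -13
  a_7 = -1·-13 + 1·9 + 2·-15 + -1·3 = -11
  a_8 = -1·-11 + 1·-13 + 2·9 + -1·-15 = 31
  a_9 = -1·31 + 1·-11 + 2·-13 + -1·9 = -77
  a_10 = -1·-77 + 1·31 + 2·-11 + -1·-13 = 99

-1,1,2,-1 ; 99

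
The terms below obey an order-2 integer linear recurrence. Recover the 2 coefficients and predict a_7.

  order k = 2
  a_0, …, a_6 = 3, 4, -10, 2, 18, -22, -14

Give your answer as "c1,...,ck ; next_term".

  a_2 = -1·4 + -2·3 = -10
  a_3 = -1·-10 + -2·4 = 2
  a_4 = -1·2 + -2·-10 = 18
  a_5 = -1·18 + -2·2 = -22
  a_6 = -1·-22 + -2·18 = -14
  a_7 = -1·-14 + -2·-22 = 58

-1,-2 ; 58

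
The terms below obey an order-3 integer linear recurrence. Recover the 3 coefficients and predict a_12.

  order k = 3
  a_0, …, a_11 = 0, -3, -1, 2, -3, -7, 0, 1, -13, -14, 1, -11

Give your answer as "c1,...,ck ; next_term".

  a_3 = 1·-1 + -1·-3 + 2·0 = 2
  a_4 = 1·2 + -1·-1 + 2·-3 = -3
  a_5 = 1·-3 + -1·2 + 2·-1 = -7
  a_6 = 1·-7 + -1·-3 + 2·2 = 0
  a_7 = 1·0 + -1·-7 + 2·-3 = 1
  a_8 = 1·1 + -1·0 + 2·-7 = -13
  a_9 = 1·-13 + -1·1 + 2·0 = -14
  a_10 = 1·-14 + -1·-13 + 2·1 = 1
  a_11 = 1·1 + -1·-14 + 2·-13 = -11
  a_12 = 1·-11 + -1·1 + 2·-14 = -40

1,-1,2 ; -40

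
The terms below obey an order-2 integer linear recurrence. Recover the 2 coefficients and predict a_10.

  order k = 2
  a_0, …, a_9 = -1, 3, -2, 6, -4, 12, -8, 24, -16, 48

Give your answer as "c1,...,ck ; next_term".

  a_2 = 0·3 + 2·-1 = -2
  a_3 = 0·-2 + 2·3 = 6
  a_4 = 0·6 + 2·-2 = -4
  a_5 = 0·-4 + 2·6 = 12
  a_6 = 0·12 + 2·-4 = -8
  a_7 = 0·-8 + 2·12 = 24
  a_8 = 0·24 + 2·-8 = -16
  a_9 = 0·-16 + 2·24 = 48
  a_10 = 0·48 + 2·-16 = -32

0,2 ; -32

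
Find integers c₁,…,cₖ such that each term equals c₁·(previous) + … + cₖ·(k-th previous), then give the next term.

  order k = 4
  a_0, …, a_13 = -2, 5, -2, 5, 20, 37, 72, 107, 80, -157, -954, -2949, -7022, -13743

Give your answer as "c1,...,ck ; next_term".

  a_4 = 3·5 + -2·-2 + -1·5 + -3·-2 = 20
  a_5 = 3·20 + -2·5 + -1·-2 + -3·5 = 37
  a_6 = 3·37 + -2·20 + -1·5 + -3·-2 = 72
  a_7 = 3·72 + -2·37 + -1·20 + -3·5 = 107
  a_8 = 3·107 + -2·72 + -1·37 + -3·20 = 80
  a_9 = 3·80 + -2·107 + -1·72 + -3·37 = -157
  a_10 = 3·-157 + -2·80 + -1·107 + -3·72 = -954
  a_11 = 3·-954 + -2·-157 + -1·80 + -3·107 = -2949
  a_12 = 3·-2949 + -2·-954 + -1·-157 + -3·80 = -7022
  a_13 = 3·-7022 + -2·-2949 + -1·-954 + -3·-157 = -13743
  a_14 = 3·-13743 + -2·-7022 + -1·-2949 + -3·-954 = -21374

3,-2,-1,-3 ; -21374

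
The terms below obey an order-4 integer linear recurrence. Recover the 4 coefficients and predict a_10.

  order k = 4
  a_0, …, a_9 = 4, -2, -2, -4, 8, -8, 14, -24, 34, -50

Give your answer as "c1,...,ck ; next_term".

-2,-1,-1,-1 ; 76

  a_4 = -2·-4 + -1·-2 + -1·-2 + -1·4 = 8
  a_5 = -2·8 + -1·-4 + -1·-2 + -1·-2 = -8
  a_6 = -2·-8 + -1·8 + -1·-4 + -1·-2 = 14
  a_7 = -2·14 + -1·-8 + -1·8 + -1·-4 = -24
  a_8 = -2·-24 + -1·14 + -1·-8 + -1·8 = 34
  a_9 = -2·34 + -1·-24 + -1·14 + -1·-8 = -50
  a_10 = -2·-50 + -1·34 + -1·-24 + -1·14 = 76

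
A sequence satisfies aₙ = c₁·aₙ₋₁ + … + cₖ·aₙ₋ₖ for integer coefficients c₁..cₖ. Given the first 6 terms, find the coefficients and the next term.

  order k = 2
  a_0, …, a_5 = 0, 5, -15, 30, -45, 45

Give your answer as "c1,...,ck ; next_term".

-3,-3 ; 0

  a_2 = -3·5 + -3·0 = -15
  a_3 = -3·-15 + -3·5 = 30
  a_4 = -3·30 + -3·-15 = -45
  a_5 = -3·-45 + -3·30 = 45
  a_6 = -3·45 + -3·-45 = 0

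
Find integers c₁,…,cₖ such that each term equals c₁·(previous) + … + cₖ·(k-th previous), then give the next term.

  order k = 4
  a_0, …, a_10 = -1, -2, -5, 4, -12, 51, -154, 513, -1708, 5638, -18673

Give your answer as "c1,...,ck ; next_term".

  a_4 = -3·4 + 1·-5 + -1·-2 + -3·-1 = -12
  a_5 = -3·-12 + 1·4 + -1·-5 + -3·-2 = 51
  a_6 = -3·51 + 1·-12 + -1·4 + -3·-5 = -154
  a_7 = -3·-154 + 1·51 + -1·-12 + -3·4 = 513
  a_8 = -3·513 + 1·-154 + -1·51 + -3·-12 = -1708
  a_9 = -3·-1708 + 1·513 + -1·-154 + -3·51 = 5638
  a_10 = -3·5638 + 1·-1708 + -1·513 + -3·-154 = -18673
  a_11 = -3·-18673 + 1·5638 + -1·-1708 + -3·513 = 61826

-3,1,-1,-3 ; 61826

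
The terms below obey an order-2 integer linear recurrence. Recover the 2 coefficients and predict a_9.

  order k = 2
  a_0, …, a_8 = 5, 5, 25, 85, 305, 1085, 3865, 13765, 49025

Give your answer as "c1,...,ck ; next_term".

  a_2 = 3·5 + 2·5 = 25
  a_3 = 3·25 + 2·5 = 85
  a_4 = 3·85 + 2·25 = 305
  a_5 = 3·305 + 2·85 = 1085
  a_6 = 3·1085 + 2·305 = 3865
  a_7 = 3·3865 + 2·1085 = 13765
  a_8 = 3·13765 + 2·3865 = 49025
  a_9 = 3·49025 + 2·13765 = 174605

3,2 ; 174605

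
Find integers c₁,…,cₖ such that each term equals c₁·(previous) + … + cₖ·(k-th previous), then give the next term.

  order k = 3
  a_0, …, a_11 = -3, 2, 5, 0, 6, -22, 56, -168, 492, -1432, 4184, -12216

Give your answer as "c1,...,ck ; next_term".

-2,2,-2 ; 35664

  a_3 = -2·5 + 2·2 + -2·-3 = 0
  a_4 = -2·0 + 2·5 + -2·2 = 6
  a_5 = -2·6 + 2·0 + -2·5 = -22
  a_6 = -2·-22 + 2·6 + -2·0 = 56
  a_7 = -2·56 + 2·-22 + -2·6 = -168
  a_8 = -2·-168 + 2·56 + -2·-22 = 492
  a_9 = -2·492 + 2·-168 + -2·56 = -1432
  a_10 = -2·-1432 + 2·492 + -2·-168 = 4184
  a_11 = -2·4184 + 2·-1432 + -2·492 = -12216
  a_12 = -2·-12216 + 2·4184 + -2·-1432 = 35664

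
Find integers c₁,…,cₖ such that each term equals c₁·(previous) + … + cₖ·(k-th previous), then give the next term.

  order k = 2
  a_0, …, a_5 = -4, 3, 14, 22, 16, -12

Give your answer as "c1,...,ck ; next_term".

  a_2 = 2·3 + -2·-4 = 14
  a_3 = 2·14 + -2·3 = 22
  a_4 = 2·22 + -2·14 = 16
  a_5 = 2·16 + -2·22 = -12
  a_6 = 2·-12 + -2·16 = -56

2,-2 ; -56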